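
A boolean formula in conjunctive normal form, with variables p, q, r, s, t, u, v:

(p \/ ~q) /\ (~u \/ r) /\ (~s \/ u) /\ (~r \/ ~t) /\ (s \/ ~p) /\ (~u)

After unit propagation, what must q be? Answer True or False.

False

Unit clause (~u) sets u = False.
(u \/ ~s): since u = False, the clause reduces to (~s). s = False.
From (~p \/ s) and s = False: p = False.
From (p \/ ~q) and p = False: q = False.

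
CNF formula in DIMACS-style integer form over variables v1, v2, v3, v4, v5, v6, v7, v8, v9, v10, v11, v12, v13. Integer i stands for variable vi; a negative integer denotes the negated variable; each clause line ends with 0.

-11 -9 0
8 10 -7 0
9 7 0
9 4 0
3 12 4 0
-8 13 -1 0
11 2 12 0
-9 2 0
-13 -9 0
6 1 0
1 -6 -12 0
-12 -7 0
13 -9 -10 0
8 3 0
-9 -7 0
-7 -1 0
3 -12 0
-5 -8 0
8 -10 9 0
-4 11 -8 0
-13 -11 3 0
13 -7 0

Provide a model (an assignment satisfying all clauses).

v1=False, v2=True, v3=True, v4=False, v5=True, v6=True, v7=False, v8=False, v9=True, v10=False, v11=False, v12=False, v13=False

Pure literal: v2 appears only positively; assign v2 = True.
Pure literal: v3 appears only positively; assign v3 = True.
Branch on v1: take v1 = False.
  then v6 is forced to True.
  then v12 is forced to False.
Try v4 = False.
  then v9 is forced to True.
  then v11 is forced to False.
  then v13 is forced to False.
  then v10 is forced to False.
  then v7 is forced to False.
The remaining clauses are satisfied by v5 = True, v8 = False.
Every clause has at least one true literal under this assignment.
Check each clause:
  1. (¬v9 ∨ ¬v11) — ¬v11 is true.
  2. (v10 ∨ v8 ∨ ¬v7) — ¬v7 is true.
  3. (v9 ∨ v7) — v9 is true.
  4. (v9 ∨ v4) — v9 is true.
  5. (v3 ∨ v12 ∨ v4) — v3 is true.
  6. (¬v8 ∨ v13 ∨ ¬v1) — ¬v8 is true.
  7. (v11 ∨ v12 ∨ v2) — v2 is true.
  8. (¬v9 ∨ v2) — v2 is true.
  9. (¬v9 ∨ ¬v13) — ¬v13 is true.
  10. (v1 ∨ v6) — v6 is true.
  11. (v1 ∨ ¬v6 ∨ ¬v12) — ¬v12 is true.
  12. (¬v7 ∨ ¬v12) — ¬v7 is true.
  13. (¬v10 ∨ v13 ∨ ¬v9) — ¬v10 is true.
  14. (v8 ∨ v3) — v3 is true.
  15. (¬v7 ∨ ¬v9) — ¬v7 is true.
  16. (¬v7 ∨ ¬v1) — ¬v7 is true.
  17. (¬v12 ∨ v3) — v3 is true.
  18. (¬v8 ∨ ¬v5) — ¬v8 is true.
  19. (¬v10 ∨ v8 ∨ v9) — v9 is true.
  20. (v11 ∨ ¬v8 ∨ ¬v4) — ¬v8 is true.
  21. (¬v11 ∨ v3 ∨ ¬v13) — v3 is true.
  22. (¬v7 ∨ v13) — ¬v7 is true.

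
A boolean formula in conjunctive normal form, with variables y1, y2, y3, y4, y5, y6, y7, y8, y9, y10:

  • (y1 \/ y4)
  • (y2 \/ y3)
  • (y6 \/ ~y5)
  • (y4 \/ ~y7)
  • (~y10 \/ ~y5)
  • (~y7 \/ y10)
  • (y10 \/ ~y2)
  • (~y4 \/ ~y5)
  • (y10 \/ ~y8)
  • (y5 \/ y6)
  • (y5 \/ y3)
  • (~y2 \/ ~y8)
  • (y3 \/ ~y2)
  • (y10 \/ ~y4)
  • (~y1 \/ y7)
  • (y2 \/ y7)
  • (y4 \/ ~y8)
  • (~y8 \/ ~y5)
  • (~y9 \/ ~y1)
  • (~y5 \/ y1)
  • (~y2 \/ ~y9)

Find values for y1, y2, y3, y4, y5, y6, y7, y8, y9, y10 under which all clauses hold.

Pure literal: y3 appears only positively; assign y3 = True.
Pure literal: y6 appears only positively; assign y6 = True.
Set y1 = False and propagate.
  then y4 is forced to True.
  then y5 is forced to False.
  then y10 is forced to True.
Try y2 = False.
  then y7 is forced to True.
y8, y9 are now unconstrained; take y8 = False, y9 = True.

y1 = 0, y2 = 0, y3 = 1, y4 = 1, y5 = 0, y6 = 1, y7 = 1, y8 = 0, y9 = 1, y10 = 1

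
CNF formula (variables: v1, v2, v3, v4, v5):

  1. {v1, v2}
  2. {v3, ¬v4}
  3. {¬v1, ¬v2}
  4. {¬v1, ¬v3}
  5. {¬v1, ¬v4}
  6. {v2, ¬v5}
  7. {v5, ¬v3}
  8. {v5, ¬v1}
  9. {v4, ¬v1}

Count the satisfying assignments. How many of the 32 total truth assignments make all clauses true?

4

Satisfying assignments:
  v1=0 v2=1 v3=0 v4=0 v5=0
  v1=0 v2=1 v3=0 v4=0 v5=1
  v1=0 v2=1 v3=1 v4=0 v5=1
  v1=0 v2=1 v3=1 v4=1 v5=1
That's 4 in total.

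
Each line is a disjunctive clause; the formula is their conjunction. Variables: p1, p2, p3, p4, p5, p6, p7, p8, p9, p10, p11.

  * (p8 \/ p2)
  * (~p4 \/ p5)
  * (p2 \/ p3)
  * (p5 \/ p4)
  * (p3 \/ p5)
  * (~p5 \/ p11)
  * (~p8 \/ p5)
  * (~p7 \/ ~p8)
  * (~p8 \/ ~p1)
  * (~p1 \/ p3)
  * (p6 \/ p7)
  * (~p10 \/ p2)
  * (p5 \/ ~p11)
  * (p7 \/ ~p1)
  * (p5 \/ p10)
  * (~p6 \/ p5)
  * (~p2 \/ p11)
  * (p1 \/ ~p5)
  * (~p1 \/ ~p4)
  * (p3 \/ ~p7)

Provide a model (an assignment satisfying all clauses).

p3 occurs only positively in the remaining clauses — set p3 = True.
Set p1 = True and propagate.
  then p8 is forced to False.
  then p2 is forced to True.
  then p7 is forced to True.
  then p11 is forced to True.
  then p5 is forced to True.
  then p4 is forced to False.
p6, p9, p10 are now unconstrained; take p6 = False, p9 = True, p10 = False.
Every clause has at least one true literal under this assignment.
Check each clause:
  1. (p2 \/ p8) — p2 is true.
  2. (~p4 \/ p5) — ~p4 is true.
  3. (p3 \/ p2) — p2 is true.
  4. (p4 \/ p5) — p5 is true.
  5. (p5 \/ p3) — p3 is true.
  6. (p11 \/ ~p5) — p11 is true.
  7. (p5 \/ ~p8) — ~p8 is true.
  8. (~p7 \/ ~p8) — ~p8 is true.
  9. (~p1 \/ ~p8) — ~p8 is true.
  10. (p3 \/ ~p1) — p3 is true.
  11. (p6 \/ p7) — p7 is true.
  12. (~p10 \/ p2) — p2 is true.
  13. (p5 \/ ~p11) — p5 is true.
  14. (~p1 \/ p7) — p7 is true.
  15. (p10 \/ p5) — p5 is true.
  16. (p5 \/ ~p6) — ~p6 is true.
  17. (~p2 \/ p11) — p11 is true.
  18. (p1 \/ ~p5) — p1 is true.
  19. (~p1 \/ ~p4) — ~p4 is true.
  20. (~p7 \/ p3) — p3 is true.

p1=True, p2=True, p3=True, p4=False, p5=True, p6=False, p7=True, p8=False, p9=True, p10=False, p11=True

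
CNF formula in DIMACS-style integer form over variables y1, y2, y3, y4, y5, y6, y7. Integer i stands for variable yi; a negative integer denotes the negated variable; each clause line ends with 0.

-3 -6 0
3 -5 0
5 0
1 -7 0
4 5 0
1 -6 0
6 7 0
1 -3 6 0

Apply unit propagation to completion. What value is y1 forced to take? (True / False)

True

(y5) is a unit clause: y5 = True.
(!y5 || y3): since y5 = True, the clause reduces to (y3). y3 = True.
In (!y6 || !y3), !y3 is now false; !y6 must hold, so y6 = False.
(y6 || y7) with y6 = False leaves only y7, so y7 = True.
(y1 || !y7) with y7 = True leaves only y1, so y1 = True.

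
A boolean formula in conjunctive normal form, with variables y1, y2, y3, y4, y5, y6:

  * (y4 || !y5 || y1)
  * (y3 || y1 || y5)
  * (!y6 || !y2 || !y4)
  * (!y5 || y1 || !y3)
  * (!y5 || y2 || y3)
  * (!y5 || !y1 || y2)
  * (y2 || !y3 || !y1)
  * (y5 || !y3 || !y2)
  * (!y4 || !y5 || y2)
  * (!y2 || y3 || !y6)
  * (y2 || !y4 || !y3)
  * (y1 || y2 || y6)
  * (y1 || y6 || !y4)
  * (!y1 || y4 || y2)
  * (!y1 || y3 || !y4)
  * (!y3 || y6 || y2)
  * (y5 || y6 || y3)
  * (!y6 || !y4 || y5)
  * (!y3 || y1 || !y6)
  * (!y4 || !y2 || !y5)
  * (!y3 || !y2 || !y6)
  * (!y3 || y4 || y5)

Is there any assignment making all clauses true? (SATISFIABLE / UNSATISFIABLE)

Set y1 = True and propagate.
Set y2 = True and propagate.
Set y3 = False and propagate.
  then y6 is forced to False.
  then y4 is forced to False.
  then y5 is forced to True.
So y1=True, y2=True, y3=False, y4=False, y5=True, y6=False is a satisfying assignment.

SATISFIABLE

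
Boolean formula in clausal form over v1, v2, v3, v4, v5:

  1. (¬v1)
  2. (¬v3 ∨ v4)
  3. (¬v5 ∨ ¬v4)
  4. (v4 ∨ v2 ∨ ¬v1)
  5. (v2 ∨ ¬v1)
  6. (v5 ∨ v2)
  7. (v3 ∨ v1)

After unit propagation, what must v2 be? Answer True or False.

(¬v1) is a unit clause: v1 = False.
(v1 ∨ v3) with v1 = False leaves only v3, so v3 = True.
From (¬v3 ∨ v4) and v3 = True: v4 = True.
In (¬v4 ∨ ¬v5), ¬v4 is now false; ¬v5 must hold, so v5 = False.
From (v5 ∨ v2) and v5 = False: v2 = True.

True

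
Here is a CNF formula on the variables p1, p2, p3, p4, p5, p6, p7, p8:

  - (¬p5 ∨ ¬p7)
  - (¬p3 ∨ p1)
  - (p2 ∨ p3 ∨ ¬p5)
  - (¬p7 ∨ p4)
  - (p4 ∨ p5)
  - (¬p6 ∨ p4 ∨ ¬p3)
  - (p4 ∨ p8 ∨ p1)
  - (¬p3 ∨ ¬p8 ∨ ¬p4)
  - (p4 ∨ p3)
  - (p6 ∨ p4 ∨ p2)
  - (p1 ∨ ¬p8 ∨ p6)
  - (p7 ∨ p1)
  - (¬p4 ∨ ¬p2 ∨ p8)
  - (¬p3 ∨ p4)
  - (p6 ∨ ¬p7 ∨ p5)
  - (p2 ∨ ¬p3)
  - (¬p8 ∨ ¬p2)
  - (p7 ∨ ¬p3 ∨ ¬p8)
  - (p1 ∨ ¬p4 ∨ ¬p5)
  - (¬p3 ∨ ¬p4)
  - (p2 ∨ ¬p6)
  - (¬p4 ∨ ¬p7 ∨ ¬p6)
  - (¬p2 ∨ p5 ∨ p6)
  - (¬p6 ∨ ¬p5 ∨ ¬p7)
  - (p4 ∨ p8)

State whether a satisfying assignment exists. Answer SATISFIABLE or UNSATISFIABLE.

Pure literal: p1 appears only positively; assign p1 = True.
Branch on p2: take p2 = False.
  then p3 is forced to False.
  then p5 is forced to False.
  then p4 is forced to True.
  then p6 is forced to False.
  then p7 is forced to False.
p8 is now unconstrained; take p8 = False.
So p1=True, p2=False, p3=False, p4=True, p5=False, p6=False, p7=False, p8=False is a satisfying assignment.

SATISFIABLE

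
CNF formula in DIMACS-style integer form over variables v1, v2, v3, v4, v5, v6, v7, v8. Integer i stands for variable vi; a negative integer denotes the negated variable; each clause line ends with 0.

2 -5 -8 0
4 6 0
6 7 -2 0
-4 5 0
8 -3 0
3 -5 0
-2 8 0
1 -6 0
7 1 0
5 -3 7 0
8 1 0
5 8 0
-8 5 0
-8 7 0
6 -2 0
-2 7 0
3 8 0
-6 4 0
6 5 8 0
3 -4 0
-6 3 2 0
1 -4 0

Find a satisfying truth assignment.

v1 = True, v2 = True, v3 = True, v4 = True, v5 = True, v6 = True, v7 = True, v8 = True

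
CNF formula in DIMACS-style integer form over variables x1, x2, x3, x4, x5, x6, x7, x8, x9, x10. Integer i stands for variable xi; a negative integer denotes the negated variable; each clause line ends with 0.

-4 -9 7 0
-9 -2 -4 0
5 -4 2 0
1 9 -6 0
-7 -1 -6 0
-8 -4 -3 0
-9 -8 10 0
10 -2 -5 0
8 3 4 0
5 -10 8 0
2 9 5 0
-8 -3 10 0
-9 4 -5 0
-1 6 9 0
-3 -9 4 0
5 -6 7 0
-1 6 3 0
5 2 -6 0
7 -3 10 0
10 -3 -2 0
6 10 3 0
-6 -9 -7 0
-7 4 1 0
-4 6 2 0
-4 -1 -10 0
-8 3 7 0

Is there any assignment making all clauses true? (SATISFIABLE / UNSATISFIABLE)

Set x1 = False and propagate.
Try x2 = True.
Try x3 = False.
The remaining clauses are satisfied by x4 = True, x5 = True, x6 = False, x7 = True, x8 = False, x9 = False, x10 = True.
So x1 = False, x2 = True, x3 = False, x4 = True, x5 = True, x6 = False, x7 = True, x8 = False, x9 = False, x10 = True is a satisfying assignment.

SATISFIABLE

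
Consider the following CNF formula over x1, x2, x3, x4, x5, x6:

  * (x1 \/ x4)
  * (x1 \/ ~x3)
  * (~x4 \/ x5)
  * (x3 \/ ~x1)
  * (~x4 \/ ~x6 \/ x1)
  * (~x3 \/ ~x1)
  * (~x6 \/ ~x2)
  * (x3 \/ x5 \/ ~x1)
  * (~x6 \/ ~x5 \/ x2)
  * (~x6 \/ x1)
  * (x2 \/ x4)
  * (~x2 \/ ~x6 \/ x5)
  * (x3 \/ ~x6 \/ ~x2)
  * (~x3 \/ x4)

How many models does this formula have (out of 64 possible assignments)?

2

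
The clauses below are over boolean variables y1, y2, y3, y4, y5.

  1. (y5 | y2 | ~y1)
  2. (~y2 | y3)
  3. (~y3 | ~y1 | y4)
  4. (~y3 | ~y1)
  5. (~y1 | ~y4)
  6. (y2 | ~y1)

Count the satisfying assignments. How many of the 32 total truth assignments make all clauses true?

12

Split on y1, then y2.
  y1=T, y2=T: a clause becomes empty — 0.
  y1=T, y2=F: a clause becomes empty — 0.
  y1=F, y2=T: remaining (y3,y4,y5) ∈ {(T,F,F); (T,F,T); (T,T,F); (T,T,T)} — 4.
  y1=F, y2=F: y3, y4, y5 free → 2^3 = 8.
Total: 0 + 0 + 4 + 8 = 12.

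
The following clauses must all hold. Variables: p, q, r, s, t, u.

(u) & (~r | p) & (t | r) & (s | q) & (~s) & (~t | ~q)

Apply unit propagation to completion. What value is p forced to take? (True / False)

(u) stands alone — u = True.
Unit clause (~s) sets s = False.
From (s | q) and s = False: q = True.
(~t | ~q): since q = True, the clause reduces to (~t). t = False.
(t | r): since t = False, the clause reduces to (r). r = True.
(p | ~r) with r = True leaves only p, so p = True.

True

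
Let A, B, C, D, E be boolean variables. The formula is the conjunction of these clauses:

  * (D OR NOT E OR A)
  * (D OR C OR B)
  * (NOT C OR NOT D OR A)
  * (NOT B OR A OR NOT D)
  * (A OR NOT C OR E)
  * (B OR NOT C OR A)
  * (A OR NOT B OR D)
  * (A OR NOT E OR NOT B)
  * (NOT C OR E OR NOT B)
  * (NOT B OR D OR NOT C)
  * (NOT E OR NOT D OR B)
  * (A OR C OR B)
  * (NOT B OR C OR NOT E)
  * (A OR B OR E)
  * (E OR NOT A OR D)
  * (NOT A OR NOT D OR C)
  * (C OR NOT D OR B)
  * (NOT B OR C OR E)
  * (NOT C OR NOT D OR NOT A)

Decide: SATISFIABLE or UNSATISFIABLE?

SATISFIABLE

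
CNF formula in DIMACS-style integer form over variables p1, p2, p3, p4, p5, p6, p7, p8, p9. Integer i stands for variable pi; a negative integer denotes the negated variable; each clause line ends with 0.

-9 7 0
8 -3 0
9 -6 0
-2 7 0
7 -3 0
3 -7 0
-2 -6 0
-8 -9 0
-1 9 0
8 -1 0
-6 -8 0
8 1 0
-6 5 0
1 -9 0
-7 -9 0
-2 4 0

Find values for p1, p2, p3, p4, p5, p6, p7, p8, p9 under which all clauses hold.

p1=False, p2=True, p3=True, p4=True, p5=True, p6=False, p7=True, p8=True, p9=False

Check each clause:
  1. (~p9 | p7) — ~p9 is true.
  2. (~p3 | p8) — p8 is true.
  3. (p9 | ~p6) — ~p6 is true.
  4. (~p2 | p7) — p7 is true.
  5. (~p3 | p7) — p7 is true.
  6. (~p7 | p3) — p3 is true.
  7. (~p2 | ~p6) — ~p6 is true.
  8. (~p9 | ~p8) — ~p9 is true.
  9. (~p1 | p9) — ~p1 is true.
  10. (p8 | ~p1) — p8 is true.
  11. (~p8 | ~p6) — ~p6 is true.
  12. (p8 | p1) — p8 is true.
  13. (p5 | ~p6) — ~p6 is true.
  14. (p1 | ~p9) — ~p9 is true.
  15. (~p7 | ~p9) — ~p9 is true.
  16. (p4 | ~p2) — p4 is true.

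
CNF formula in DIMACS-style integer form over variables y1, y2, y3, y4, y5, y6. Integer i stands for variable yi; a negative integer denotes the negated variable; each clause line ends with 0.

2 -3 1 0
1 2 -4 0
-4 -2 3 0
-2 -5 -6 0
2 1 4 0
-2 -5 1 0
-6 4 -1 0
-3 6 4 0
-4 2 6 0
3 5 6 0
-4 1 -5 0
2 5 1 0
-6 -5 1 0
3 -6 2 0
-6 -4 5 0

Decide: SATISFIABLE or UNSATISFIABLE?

SATISFIABLE

Try y1 = True.
For the remaining variables, y2 = False, y3 = True, y4 = True, y5 = True, y6 = True works.
So y1=True, y2=False, y3=True, y4=True, y5=True, y6=True is a satisfying assignment.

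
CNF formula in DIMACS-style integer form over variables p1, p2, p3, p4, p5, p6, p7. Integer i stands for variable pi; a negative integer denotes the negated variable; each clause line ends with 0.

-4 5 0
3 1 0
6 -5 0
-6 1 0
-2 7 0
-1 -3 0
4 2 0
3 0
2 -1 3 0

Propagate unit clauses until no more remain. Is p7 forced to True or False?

(p3) is a unit clause: p3 = True.
In (~p1 \/ ~p3), ~p3 is now false; ~p1 must hold, so p1 = False.
(p1 \/ ~p6): since p1 = False, the clause reduces to (~p6). p6 = False.
(p6 \/ ~p5) with p6 = False leaves only ~p5, so p5 = False.
In (p5 \/ ~p4), p5 is now false; ~p4 must hold, so p4 = False.
(p2 \/ p4): since p4 = False, the clause reduces to (p2). p2 = True.
In (p7 \/ ~p2), ~p2 is now false; p7 must hold, so p7 = True.

True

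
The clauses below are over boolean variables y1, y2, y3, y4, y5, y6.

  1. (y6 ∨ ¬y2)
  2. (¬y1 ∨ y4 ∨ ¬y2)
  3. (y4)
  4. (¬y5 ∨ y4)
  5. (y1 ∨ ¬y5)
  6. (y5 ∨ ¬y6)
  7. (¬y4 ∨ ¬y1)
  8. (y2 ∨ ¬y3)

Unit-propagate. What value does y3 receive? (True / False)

False

Unit clause (y4) sets y4 = True.
(¬y4 ∨ ¬y1): since y4 = True, the clause reduces to (¬y1). y1 = False.
From (¬y5 ∨ y1) and y1 = False: y5 = False.
(y5 ∨ ¬y6) with y5 = False leaves only ¬y6, so y6 = False.
In (¬y2 ∨ y6), y6 is now false; ¬y2 must hold, so y2 = False.
(¬y3 ∨ y2): since y2 = False, the clause reduces to (¬y3). y3 = False.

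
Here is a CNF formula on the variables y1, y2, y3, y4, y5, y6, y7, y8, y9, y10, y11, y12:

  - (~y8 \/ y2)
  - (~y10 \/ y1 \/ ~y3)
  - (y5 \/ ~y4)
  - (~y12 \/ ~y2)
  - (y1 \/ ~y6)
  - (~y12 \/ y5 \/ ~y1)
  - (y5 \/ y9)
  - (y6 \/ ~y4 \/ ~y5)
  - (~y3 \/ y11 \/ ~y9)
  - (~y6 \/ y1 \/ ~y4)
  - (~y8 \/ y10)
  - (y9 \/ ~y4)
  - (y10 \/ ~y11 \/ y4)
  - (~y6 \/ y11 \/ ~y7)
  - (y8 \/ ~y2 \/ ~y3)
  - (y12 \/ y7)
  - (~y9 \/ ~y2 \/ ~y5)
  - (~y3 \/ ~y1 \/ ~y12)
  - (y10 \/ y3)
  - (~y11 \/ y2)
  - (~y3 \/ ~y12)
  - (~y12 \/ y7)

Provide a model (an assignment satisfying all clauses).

y1 = True  y2 = True  y3 = False  y4 = False  y5 = True  y6 = False  y7 = True  y8 = False  y9 = False  y10 = True  y11 = True  y12 = False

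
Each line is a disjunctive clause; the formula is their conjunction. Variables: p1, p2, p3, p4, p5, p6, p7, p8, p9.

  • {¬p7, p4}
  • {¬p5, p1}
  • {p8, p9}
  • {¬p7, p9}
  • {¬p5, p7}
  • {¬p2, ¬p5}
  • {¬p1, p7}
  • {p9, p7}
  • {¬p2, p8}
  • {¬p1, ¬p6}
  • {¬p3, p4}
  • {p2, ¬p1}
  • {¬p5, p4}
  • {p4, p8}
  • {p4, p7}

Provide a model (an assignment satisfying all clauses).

p1 = True, p2 = True, p3 = False, p4 = True, p5 = False, p6 = False, p7 = True, p8 = True, p9 = True

Check each clause:
  1. {¬p7, p4} — p4 is true.
  2. {¬p5, p1} — p1 is true.
  3. {p8, p9} — p8 is true.
  4. {¬p7, p9} — p9 is true.
  5. {p7, ¬p5} — ¬p5 is true.
  6. {¬p5, ¬p2} — ¬p5 is true.
  7. {¬p1, p7} — p7 is true.
  8. {p9, p7} — p9 is true.
  9. {¬p2, p8} — p8 is true.
  10. {¬p6, ¬p1} — ¬p6 is true.
  11. {¬p3, p4} — p4 is true.
  12. {p2, ¬p1} — p2 is true.
  13. {¬p5, p4} — ¬p5 is true.
  14. {p8, p4} — p8 is true.
  15. {p4, p7} — p4 is true.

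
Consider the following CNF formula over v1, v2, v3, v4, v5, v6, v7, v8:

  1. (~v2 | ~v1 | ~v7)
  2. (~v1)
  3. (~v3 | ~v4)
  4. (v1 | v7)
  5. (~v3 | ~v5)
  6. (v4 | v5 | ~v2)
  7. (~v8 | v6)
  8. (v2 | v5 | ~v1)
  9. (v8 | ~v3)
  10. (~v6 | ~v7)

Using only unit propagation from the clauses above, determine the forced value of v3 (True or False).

(~v1) stands alone — v1 = False.
(v7 | v1) with v1 = False leaves only v7, so v7 = True.
From (~v6 | ~v7) and v7 = True: v6 = False.
(v6 | ~v8): since v6 = False, the clause reduces to (~v8). v8 = False.
From (v8 | ~v3) and v8 = False: v3 = False.

False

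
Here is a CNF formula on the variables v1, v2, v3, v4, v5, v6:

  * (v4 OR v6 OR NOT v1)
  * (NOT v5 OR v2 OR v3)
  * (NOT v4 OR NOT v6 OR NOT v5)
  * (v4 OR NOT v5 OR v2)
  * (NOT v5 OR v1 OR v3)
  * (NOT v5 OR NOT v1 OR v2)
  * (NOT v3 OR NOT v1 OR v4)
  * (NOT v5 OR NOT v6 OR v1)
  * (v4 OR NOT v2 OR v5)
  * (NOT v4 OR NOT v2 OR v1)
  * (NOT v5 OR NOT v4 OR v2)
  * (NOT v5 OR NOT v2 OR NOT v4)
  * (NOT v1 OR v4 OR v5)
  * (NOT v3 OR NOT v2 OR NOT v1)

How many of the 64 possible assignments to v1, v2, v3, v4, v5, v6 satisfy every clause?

16

Case analysis on v5 and v4:
  v5=1, v4=1: a clause becomes empty — 0.
  v5=1, v4=0: remaining (v1,v2,v3,v6) ∈ {(0,1,1,0); (1,1,0,1)} — 2.
  v5=0, v4=1: v6 free; 5 ways for (v1,v2,v3) × 2^1 = 10.
  v5=0, v4=0: remaining (v1,v2,v3,v6) ∈ {(0,0,0,0); (0,0,0,1); (0,0,1,0); (0,0,1,1)} — 4.
Total: 0 + 2 + 10 + 4 = 16.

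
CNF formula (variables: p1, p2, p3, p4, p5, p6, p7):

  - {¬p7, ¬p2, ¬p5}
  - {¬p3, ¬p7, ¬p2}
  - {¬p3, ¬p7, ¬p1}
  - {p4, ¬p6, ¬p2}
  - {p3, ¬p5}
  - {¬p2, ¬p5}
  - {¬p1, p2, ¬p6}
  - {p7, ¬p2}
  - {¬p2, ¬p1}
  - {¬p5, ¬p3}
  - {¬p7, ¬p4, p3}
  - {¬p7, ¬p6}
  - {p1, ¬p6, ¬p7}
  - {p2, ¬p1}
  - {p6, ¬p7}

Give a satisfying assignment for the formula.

p1 = False, p2 = False, p3 = True, p4 = True, p5 = False, p6 = False, p7 = False

Check each clause:
  1. {¬p7, ¬p2, ¬p5} — ¬p7 is true.
  2. {¬p3, ¬p7, ¬p2} — ¬p7 is true.
  3. {¬p3, ¬p7, ¬p1} — ¬p7 is true.
  4. {¬p6, p4, ¬p2} — ¬p6 is true.
  5. {¬p5, p3} — p3 is true.
  6. {¬p2, ¬p5} — ¬p5 is true.
  7. {p2, ¬p6, ¬p1} — ¬p6 is true.
  8. {¬p2, p7} — ¬p2 is true.
  9. {¬p2, ¬p1} — ¬p2 is true.
  10. {¬p5, ¬p3} — ¬p5 is true.
  11. {¬p4, p3, ¬p7} — ¬p7 is true.
  12. {¬p7, ¬p6} — ¬p7 is true.
  13. {¬p7, p1, ¬p6} — ¬p6 is true.
  14. {p2, ¬p1} — ¬p1 is true.
  15. {p6, ¬p7} — ¬p7 is true.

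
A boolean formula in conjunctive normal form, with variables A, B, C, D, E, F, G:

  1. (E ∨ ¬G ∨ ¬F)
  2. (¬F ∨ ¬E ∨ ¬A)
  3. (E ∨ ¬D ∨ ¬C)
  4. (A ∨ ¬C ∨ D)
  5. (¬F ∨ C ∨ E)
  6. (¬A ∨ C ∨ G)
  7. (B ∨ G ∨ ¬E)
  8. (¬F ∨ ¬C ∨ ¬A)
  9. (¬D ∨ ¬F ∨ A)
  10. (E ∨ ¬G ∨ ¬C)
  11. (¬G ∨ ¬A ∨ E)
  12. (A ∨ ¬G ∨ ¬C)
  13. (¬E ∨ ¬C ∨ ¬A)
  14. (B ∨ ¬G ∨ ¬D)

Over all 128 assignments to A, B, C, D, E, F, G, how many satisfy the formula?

21

Case analysis on A and C:
  A=T, C=T: remaining (B,D,E,F,G) ∈ {(F,F,F,F,F); (T,F,F,F,F)} — 2.
  A=T, C=F: remaining (B,D,E,F,G) ∈ {(F,F,T,F,T); (T,F,T,F,T); (T,T,T,F,T)} — 3.
  A=F, C=T: remaining (B,D,E,F,G) ∈ {(T,T,T,F,F)} — 1.
  A=F, C=F: 15 of the 32 assignments to (B,D,E,F,G) work.
Total: 2 + 3 + 1 + 15 = 21.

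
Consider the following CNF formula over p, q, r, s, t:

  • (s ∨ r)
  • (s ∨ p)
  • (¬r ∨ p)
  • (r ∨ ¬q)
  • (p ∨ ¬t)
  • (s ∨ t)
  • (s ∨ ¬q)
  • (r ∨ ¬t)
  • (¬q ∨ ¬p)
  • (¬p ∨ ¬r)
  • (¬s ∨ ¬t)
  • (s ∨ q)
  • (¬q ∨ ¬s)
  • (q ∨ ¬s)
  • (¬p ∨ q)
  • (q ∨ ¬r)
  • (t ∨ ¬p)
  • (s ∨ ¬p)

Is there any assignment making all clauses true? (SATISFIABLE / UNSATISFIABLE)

s = True:
  propagation gives t=False, q=False; an empty clause results — contradiction.
s = False:
  propagation gives r=True, p=True; an empty clause results — contradiction.
Every branch closes, so no satisfying assignment exists.

UNSATISFIABLE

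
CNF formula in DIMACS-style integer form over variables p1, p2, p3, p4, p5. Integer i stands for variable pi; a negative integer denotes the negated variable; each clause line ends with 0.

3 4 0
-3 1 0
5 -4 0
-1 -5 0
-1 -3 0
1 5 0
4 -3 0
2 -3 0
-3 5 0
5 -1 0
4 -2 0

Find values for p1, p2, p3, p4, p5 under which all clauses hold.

p1 = False, p2 = True, p3 = False, p4 = True, p5 = True

Check each clause:
  1. {p3, p4} — p4 is true.
  2. {¬p3, p1} — ¬p3 is true.
  3. {¬p4, p5} — p5 is true.
  4. {¬p5, ¬p1} — ¬p1 is true.
  5. {¬p1, ¬p3} — ¬p3 is true.
  6. {p5, p1} — p5 is true.
  7. {¬p3, p4} — p4 is true.
  8. {¬p3, p2} — p2 is true.
  9. {p5, ¬p3} — p5 is true.
  10. {¬p1, p5} — p5 is true.
  11. {p4, ¬p2} — p4 is true.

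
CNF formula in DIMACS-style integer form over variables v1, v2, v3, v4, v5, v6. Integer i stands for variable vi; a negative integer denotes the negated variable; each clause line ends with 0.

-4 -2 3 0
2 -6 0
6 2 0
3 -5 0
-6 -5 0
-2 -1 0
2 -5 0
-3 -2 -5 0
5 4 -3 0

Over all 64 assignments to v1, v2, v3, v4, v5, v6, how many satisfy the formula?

4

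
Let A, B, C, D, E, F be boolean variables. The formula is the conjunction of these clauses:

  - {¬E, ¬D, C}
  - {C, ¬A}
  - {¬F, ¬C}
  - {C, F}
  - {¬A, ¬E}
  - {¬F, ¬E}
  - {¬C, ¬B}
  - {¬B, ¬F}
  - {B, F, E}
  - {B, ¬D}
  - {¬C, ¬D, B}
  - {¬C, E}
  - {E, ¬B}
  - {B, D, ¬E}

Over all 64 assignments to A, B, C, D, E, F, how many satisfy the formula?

Satisfying assignments:
  A=F B=F C=F D=F E=F F=T
That's 1 in total.

1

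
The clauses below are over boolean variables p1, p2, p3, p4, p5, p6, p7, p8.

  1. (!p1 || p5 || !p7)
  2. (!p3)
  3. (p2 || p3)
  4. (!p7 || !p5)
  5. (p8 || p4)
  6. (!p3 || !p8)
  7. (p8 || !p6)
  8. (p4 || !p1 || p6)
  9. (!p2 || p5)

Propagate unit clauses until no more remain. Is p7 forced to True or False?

False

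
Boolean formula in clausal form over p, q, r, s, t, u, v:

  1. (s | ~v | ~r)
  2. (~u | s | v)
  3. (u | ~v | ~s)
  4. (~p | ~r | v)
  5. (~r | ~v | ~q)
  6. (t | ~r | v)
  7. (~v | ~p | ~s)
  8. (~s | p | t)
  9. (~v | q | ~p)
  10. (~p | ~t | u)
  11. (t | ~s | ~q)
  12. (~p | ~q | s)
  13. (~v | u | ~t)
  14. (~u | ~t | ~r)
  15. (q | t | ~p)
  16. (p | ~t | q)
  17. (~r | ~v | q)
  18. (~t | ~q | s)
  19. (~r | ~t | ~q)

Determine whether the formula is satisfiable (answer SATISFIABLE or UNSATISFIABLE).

Pure literal: r appears only negated; assign r = False.
Set p = False and propagate.
For the remaining variables, q = False, s = False, t = False, u = False, v = False works.
So p=F, q=F, r=F, s=F, t=F, u=F, v=F is a satisfying assignment.

SATISFIABLE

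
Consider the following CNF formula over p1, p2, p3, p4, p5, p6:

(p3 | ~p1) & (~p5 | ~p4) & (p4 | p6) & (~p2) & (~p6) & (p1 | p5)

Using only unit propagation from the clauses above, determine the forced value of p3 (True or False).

True

(~p2) stands alone — p2 = False.
Unit clause (~p6) sets p6 = False.
From (p6 | p4) and p6 = False: p4 = True.
(~p4 | ~p5) with p4 = True leaves only ~p5, so p5 = False.
In (p5 | p1), p5 is now false; p1 must hold, so p1 = True.
(p3 | ~p1): since p1 = True, the clause reduces to (p3). p3 = True.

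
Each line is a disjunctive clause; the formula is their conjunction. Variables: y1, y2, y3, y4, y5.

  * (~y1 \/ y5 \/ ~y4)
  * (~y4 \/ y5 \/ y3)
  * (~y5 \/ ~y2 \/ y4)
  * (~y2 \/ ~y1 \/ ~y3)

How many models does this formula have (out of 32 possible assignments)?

20

Case analysis on y4 and y5:
  y4=1, y5=1: 7 of the 8 assignments to (y1,y2,y3) work.
  y4=1, y5=0: remaining (y1,y2,y3) ∈ {(0,0,1); (0,1,1)} — 2.
  y4=0, y5=1: remaining (y1,y2,y3) ∈ {(0,0,0); (0,0,1); (1,0,0); (1,0,1)} — 4.
  y4=0, y5=0: 7 of the 8 assignments to (y1,y2,y3) work.
Total: 7 + 2 + 4 + 7 = 20.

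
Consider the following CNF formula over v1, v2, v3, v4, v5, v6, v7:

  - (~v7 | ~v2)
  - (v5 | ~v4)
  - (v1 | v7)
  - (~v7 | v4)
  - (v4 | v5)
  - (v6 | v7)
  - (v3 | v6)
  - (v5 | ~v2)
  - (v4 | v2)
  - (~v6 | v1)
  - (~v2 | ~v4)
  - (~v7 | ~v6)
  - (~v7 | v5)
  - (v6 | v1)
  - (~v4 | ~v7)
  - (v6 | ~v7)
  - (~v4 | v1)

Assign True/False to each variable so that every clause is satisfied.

v1=True  v2=True  v3=False  v4=False  v5=True  v6=True  v7=False

v1 occurs only positively in the remaining clauses — set v1 = True.
Pure literal: v5 appears only positively; assign v5 = True.
Set v2 = True and propagate.
  then v7 is forced to False.
  then v6 is forced to True.
  then v4 is forced to False.
v3 is now unconstrained; take v3 = False.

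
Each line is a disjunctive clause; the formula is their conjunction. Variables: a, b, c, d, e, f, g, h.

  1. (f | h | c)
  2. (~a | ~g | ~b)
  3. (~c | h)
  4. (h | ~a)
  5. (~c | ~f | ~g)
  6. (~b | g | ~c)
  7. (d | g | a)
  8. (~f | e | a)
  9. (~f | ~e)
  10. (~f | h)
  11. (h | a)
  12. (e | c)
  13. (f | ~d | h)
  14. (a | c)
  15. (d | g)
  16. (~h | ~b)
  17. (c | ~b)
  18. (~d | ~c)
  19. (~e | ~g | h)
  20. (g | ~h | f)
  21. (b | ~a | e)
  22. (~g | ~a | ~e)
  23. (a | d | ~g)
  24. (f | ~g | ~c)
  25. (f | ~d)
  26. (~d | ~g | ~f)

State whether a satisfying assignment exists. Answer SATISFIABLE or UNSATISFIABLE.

UNSATISFIABLE

g = True:
  f = True:
    propagation gives c=False, e=False; an empty clause results — contradiction.
  f = False:
    propagation gives c=False, h=True, e=True, a=True; an empty clause results — contradiction.
g = False:
  propagation gives d=True, c=False, e=True, f=False; an empty clause results — contradiction.
Every branch closes, so no satisfying assignment exists.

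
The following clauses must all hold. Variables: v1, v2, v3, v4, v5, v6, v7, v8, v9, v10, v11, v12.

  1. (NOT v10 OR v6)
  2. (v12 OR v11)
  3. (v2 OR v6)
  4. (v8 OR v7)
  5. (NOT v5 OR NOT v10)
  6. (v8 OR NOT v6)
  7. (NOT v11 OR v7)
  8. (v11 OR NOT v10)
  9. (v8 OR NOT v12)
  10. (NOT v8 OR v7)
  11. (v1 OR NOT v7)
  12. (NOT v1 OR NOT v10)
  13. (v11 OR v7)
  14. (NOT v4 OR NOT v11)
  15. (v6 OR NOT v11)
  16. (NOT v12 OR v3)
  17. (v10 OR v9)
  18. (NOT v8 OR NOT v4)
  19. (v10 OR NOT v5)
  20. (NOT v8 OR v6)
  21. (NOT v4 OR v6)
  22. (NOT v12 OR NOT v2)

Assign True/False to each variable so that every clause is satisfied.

v1=T, v2=F, v3=F, v4=F, v5=F, v6=T, v7=T, v8=T, v9=T, v10=F, v11=T, v12=F

v4 occurs only negated in the remaining clauses — set v4 = False.
v5 occurs only negated in the remaining clauses — set v5 = False.
Set v1 = True and propagate.
  then v10 is forced to False.
  then v9 is forced to True.
For the remaining variables, v2 = False, v3 = False, v6 = True, v7 = True, v8 = True, v11 = True, v12 = False works.
Every clause has at least one true literal under this assignment.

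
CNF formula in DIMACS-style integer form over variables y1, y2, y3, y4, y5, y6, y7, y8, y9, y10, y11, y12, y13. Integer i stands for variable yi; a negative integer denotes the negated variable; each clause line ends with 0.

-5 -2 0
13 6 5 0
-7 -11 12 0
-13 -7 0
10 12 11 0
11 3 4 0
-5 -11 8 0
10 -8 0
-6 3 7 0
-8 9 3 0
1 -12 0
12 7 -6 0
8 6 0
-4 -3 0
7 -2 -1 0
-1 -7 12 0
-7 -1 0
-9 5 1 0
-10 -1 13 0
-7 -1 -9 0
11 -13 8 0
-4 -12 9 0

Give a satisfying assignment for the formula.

y2 occurs only negated in the remaining clauses — set y2 = False.
Branch on y1: take y1 = False.
  then y12 is forced to False.
Branch on y3: take y3 = False.
Try y4 = True.
The remaining clauses are satisfied by y5 = True, y6 = False, y7 = False, y8 = True, y9 = True, y10 = True, y11 = False, y13 = False.

y1 = F, y2 = F, y3 = F, y4 = T, y5 = T, y6 = F, y7 = F, y8 = T, y9 = T, y10 = T, y11 = F, y12 = F, y13 = F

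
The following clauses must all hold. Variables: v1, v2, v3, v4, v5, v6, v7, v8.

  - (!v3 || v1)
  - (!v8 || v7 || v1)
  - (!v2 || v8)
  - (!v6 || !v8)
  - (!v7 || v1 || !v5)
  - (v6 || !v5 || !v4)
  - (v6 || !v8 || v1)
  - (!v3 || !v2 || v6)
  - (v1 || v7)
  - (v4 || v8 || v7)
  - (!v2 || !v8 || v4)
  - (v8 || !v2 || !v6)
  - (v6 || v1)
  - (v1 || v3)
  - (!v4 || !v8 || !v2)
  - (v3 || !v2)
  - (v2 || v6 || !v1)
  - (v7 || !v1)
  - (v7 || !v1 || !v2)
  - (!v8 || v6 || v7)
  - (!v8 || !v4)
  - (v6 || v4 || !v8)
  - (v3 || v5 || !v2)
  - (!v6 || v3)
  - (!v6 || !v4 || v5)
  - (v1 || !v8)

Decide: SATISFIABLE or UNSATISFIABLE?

Set v1 = True and propagate.
  then v7 is forced to True.
The remaining clauses are satisfied by v2 = False, v3 = True, v4 = False, v5 = True, v6 = True, v8 = False.
So v1=T, v2=F, v3=T, v4=F, v5=T, v6=T, v7=T, v8=F is a satisfying assignment.

SATISFIABLE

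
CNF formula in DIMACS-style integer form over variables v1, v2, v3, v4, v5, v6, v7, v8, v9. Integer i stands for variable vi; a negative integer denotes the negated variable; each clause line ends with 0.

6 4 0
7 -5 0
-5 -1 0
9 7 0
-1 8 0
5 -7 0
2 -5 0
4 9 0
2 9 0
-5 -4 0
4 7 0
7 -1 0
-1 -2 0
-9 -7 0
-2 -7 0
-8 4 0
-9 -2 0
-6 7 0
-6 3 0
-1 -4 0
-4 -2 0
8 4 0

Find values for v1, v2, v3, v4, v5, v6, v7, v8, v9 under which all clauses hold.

Pure literal: v1 appears only negated; assign v1 = False.
Try v2 = False.
  then v5 is forced to False.
  then v7 is forced to False.
  then v9 is forced to True.
  then v4 is forced to True.
  then v6 is forced to False.
v3, v8 are now unconstrained; take v3 = False, v8 = False.
Every clause has at least one true literal under this assignment.

v1=False, v2=False, v3=False, v4=True, v5=False, v6=False, v7=False, v8=False, v9=True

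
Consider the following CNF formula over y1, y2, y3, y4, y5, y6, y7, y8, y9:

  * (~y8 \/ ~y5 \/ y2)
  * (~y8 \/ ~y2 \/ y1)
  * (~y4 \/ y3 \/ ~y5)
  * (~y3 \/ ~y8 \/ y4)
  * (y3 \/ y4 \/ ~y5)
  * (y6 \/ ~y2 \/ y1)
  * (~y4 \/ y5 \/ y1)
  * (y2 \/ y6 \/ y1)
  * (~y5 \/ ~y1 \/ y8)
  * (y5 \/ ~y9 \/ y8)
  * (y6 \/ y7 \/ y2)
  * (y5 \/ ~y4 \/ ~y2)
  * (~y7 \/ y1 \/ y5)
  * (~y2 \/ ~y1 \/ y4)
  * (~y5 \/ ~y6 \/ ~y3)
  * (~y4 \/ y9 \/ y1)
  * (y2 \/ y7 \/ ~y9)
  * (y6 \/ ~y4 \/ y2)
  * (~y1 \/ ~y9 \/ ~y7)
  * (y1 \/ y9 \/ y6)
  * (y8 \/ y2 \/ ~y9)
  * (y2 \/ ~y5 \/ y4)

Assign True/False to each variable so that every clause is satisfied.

y1 = False, y2 = False, y3 = True, y4 = False, y5 = False, y6 = True, y7 = False, y8 = False, y9 = False

Check each clause:
  1. (~y5 \/ ~y8 \/ y2) — ~y8 is true.
  2. (y1 \/ ~y8 \/ ~y2) — ~y8 is true.
  3. (~y5 \/ ~y4 \/ y3) — y3 is true.
  4. (y4 \/ ~y8 \/ ~y3) — ~y8 is true.
  5. (y4 \/ ~y5 \/ y3) — y3 is true.
  6. (y6 \/ y1 \/ ~y2) — y6 is true.
  7. (y1 \/ ~y4 \/ y5) — ~y4 is true.
  8. (y1 \/ y2 \/ y6) — y6 is true.
  9. (~y1 \/ y8 \/ ~y5) — ~y5 is true.
  10. (~y9 \/ y8 \/ y5) — ~y9 is true.
  11. (y2 \/ y7 \/ y6) — y6 is true.
  12. (~y2 \/ ~y4 \/ y5) — ~y4 is true.
  13. (~y7 \/ y1 \/ y5) — ~y7 is true.
  14. (~y1 \/ y4 \/ ~y2) — ~y2 is true.
  15. (~y6 \/ ~y5 \/ ~y3) — ~y5 is true.
  16. (~y4 \/ y9 \/ y1) — ~y4 is true.
  17. (~y9 \/ y7 \/ y2) — ~y9 is true.
  18. (y6 \/ ~y4 \/ y2) — ~y4 is true.
  19. (~y1 \/ ~y9 \/ ~y7) — ~y7 is true.
  20. (y1 \/ y6 \/ y9) — y6 is true.
  21. (y8 \/ y2 \/ ~y9) — ~y9 is true.
  22. (~y5 \/ y2 \/ y4) — ~y5 is true.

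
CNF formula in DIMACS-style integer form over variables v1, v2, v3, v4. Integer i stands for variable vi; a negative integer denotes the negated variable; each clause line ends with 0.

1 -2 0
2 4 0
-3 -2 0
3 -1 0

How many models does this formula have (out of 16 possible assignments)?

The models are:
  v1=0 v2=0 v3=0 v4=1
  v1=0 v2=0 v3=1 v4=1
  v1=1 v2=0 v3=1 v4=1
Count: 3.

3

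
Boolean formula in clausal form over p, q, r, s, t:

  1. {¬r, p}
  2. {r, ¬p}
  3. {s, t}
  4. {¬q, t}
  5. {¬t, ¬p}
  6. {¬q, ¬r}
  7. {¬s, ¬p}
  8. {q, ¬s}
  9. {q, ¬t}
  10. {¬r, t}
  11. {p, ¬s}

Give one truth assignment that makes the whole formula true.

p=F, q=T, r=F, s=F, t=T

Set p = False and propagate.
  then r is forced to False.
  then s is forced to False.
  then t is forced to True.
  then q is forced to True.
Every clause has at least one true literal under this assignment.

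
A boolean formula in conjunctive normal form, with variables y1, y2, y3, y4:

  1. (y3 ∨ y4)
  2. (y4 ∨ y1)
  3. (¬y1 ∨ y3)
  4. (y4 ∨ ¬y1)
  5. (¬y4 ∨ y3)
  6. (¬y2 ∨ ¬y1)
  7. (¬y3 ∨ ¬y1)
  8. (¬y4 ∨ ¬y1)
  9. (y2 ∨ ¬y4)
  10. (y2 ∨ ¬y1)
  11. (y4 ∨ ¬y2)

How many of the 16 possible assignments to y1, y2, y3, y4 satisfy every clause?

1

Satisfying assignments:
  y1=0 y2=1 y3=1 y4=1
Count: 1.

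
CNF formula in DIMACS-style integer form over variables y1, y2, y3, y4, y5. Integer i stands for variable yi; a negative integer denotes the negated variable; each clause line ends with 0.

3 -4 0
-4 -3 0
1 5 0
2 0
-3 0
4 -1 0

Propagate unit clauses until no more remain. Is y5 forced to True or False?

True

(y2) stands alone — y2 = True.
Unit clause (~y3) sets y3 = False.
(y3 \/ ~y4) with y3 = False leaves only ~y4, so y4 = False.
(~y1 \/ y4): since y4 = False, the clause reduces to (~y1). y1 = False.
(y1 \/ y5): since y1 = False, the clause reduces to (y5). y5 = True.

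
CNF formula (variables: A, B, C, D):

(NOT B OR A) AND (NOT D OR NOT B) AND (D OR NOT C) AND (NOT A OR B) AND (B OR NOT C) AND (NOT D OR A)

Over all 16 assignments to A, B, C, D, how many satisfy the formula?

Satisfying assignments:
  A=F B=F C=F D=F
  A=T B=T C=F D=F
Count: 2.

2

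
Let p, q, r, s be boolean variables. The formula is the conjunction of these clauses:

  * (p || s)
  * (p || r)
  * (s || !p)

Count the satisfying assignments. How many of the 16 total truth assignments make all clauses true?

6

Satisfying assignments:
  p=F q=F r=T s=T
  p=F q=T r=T s=T
  p=T q=F r=F s=T
  p=T q=F r=T s=T
  p=T q=T r=F s=T
  p=T q=T r=T s=T
Count: 6.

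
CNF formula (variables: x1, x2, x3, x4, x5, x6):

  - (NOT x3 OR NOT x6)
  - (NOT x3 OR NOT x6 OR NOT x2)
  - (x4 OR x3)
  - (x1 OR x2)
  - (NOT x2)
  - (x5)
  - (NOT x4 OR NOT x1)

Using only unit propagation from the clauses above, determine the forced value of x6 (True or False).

False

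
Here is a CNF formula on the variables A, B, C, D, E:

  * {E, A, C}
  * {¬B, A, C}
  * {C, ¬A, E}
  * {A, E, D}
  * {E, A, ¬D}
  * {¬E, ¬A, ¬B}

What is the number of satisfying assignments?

14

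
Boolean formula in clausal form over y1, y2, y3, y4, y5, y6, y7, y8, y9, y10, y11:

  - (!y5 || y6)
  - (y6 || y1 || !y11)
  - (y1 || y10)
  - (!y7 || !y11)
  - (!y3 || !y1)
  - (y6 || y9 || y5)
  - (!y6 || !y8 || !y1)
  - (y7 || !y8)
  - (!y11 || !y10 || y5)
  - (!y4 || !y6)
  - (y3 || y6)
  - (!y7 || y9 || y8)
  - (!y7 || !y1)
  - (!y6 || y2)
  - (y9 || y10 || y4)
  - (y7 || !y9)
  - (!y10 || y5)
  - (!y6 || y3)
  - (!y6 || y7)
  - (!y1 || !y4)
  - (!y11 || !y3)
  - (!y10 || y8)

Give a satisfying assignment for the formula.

y1=False, y2=True, y3=True, y4=False, y5=True, y6=True, y7=True, y8=True, y9=True, y10=True, y11=False

Pure literal: y2 appears only positively; assign y2 = True.
y11 occurs only negated in the remaining clauses — set y11 = False.
Set y1 = False and propagate.
  then y10 is forced to True.
  then y5 is forced to True.
  then y6 is forced to True.
  then y4 is forced to False.
  then y3 is forced to True.
  then y7 is forced to True.
  then y8 is forced to True.
y9 is now unconstrained; take y9 = True.
Check each clause:
  1. (y6 || !y5) — y6 is true.
  2. (!y11 || y1 || y6) — !y11 is true.
  3. (y10 || y1) — y10 is true.
  4. (!y7 || !y11) — !y11 is true.
  5. (!y3 || !y1) — !y1 is true.
  6. (y5 || y6 || y9) — y9 is true.
  7. (!y8 || !y1 || !y6) — !y1 is true.
  8. (!y8 || y7) — y7 is true.
  9. (!y10 || y5 || !y11) — !y11 is true.
  10. (!y6 || !y4) — !y4 is true.
  11. (y3 || y6) — y3 is true.
  12. (y8 || !y7 || y9) — y8 is true.
  13. (!y7 || !y1) — !y1 is true.
  14. (!y6 || y2) — y2 is true.
  15. (y9 || y10 || y4) — y9 is true.
  16. (!y9 || y7) — y7 is true.
  17. (y5 || !y10) — y5 is true.
  18. (y3 || !y6) — y3 is true.
  19. (!y6 || y7) — y7 is true.
  20. (!y4 || !y1) — !y4 is true.
  21. (!y3 || !y11) — !y11 is true.
  22. (!y10 || y8) — y8 is true.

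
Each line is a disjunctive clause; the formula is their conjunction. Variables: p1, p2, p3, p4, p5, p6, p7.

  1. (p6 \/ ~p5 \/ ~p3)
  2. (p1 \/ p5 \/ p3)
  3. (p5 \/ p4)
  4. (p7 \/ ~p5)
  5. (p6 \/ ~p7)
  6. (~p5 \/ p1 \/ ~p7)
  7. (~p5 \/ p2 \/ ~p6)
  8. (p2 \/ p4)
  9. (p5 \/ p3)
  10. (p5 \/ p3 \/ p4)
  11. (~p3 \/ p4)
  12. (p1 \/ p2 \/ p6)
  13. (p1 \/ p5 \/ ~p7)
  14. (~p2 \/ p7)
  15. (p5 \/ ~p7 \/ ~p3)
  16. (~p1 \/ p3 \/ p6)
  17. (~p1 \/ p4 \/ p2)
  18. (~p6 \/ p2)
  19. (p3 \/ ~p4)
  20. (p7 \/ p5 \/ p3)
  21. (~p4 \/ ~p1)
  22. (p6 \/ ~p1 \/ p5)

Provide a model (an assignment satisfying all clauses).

p1 = 1, p2 = 1, p3 = 0, p4 = 0, p5 = 1, p6 = 1, p7 = 1

Check each clause:
  1. (~p5 \/ ~p3 \/ p6) — ~p3 is true.
  2. (p3 \/ p1 \/ p5) — p1 is true.
  3. (p4 \/ p5) — p5 is true.
  4. (p7 \/ ~p5) — p7 is true.
  5. (~p7 \/ p6) — p6 is true.
  6. (~p7 \/ p1 \/ ~p5) — p1 is true.
  7. (~p6 \/ p2 \/ ~p5) — p2 is true.
  8. (p2 \/ p4) — p2 is true.
  9. (p3 \/ p5) — p5 is true.
  10. (p4 \/ p3 \/ p5) — p5 is true.
  11. (~p3 \/ p4) — ~p3 is true.
  12. (p6 \/ p1 \/ p2) — p1 is true.
  13. (p1 \/ ~p7 \/ p5) — p5 is true.
  14. (~p2 \/ p7) — p7 is true.
  15. (p5 \/ ~p7 \/ ~p3) — p5 is true.
  16. (~p1 \/ p6 \/ p3) — p6 is true.
  17. (p2 \/ p4 \/ ~p1) — p2 is true.
  18. (~p6 \/ p2) — p2 is true.
  19. (~p4 \/ p3) — ~p4 is true.
  20. (p5 \/ p7 \/ p3) — p5 is true.
  21. (~p1 \/ ~p4) — ~p4 is true.
  22. (p6 \/ p5 \/ ~p1) — p5 is true.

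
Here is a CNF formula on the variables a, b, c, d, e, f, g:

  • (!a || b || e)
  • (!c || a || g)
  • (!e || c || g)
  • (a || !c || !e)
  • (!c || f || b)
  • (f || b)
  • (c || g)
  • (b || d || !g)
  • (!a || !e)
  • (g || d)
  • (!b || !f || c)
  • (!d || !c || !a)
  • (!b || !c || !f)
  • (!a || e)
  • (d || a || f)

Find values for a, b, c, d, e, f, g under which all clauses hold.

a = False, b = False, c = False, d = True, e = False, f = True, g = True

Try a = False.
Try b = False.
  then f is forced to True.
The remaining clauses are satisfied by c = False, d = True, e = False, g = True.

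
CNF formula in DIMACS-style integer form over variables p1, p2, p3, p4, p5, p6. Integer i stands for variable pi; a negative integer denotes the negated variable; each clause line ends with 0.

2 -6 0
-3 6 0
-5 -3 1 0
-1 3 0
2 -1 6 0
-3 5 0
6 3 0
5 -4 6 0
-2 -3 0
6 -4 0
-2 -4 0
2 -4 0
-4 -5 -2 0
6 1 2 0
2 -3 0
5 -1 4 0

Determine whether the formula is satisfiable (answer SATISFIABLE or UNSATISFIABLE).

Try p1 = False.
Branch on p2: take p2 = True.
  then p3 is forced to False.
  then p6 is forced to True.
  then p4 is forced to False.
p5 is now unconstrained; take p5 = True.
Every clause has at least one true literal under this assignment.
So p1=F  p2=T  p3=F  p4=F  p5=T  p6=T is a satisfying assignment.

SATISFIABLE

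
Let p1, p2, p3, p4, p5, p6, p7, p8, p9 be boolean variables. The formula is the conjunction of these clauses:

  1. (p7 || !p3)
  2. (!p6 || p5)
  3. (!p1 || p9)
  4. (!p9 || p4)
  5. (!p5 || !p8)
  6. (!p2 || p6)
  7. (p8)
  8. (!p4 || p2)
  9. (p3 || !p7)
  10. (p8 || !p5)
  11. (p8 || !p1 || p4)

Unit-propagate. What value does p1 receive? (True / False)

Unit clause (p8) sets p8 = True.
From (!p8 || !p5) and p8 = True: p5 = False.
From (p5 || !p6) and p5 = False: p6 = False.
(!p2 || p6) with p6 = False leaves only !p2, so p2 = False.
(!p4 || p2) with p2 = False leaves only !p4, so p4 = False.
From (!p9 || p4) and p4 = False: p9 = False.
In (!p1 || p9), p9 is now false; !p1 must hold, so p1 = False.

False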